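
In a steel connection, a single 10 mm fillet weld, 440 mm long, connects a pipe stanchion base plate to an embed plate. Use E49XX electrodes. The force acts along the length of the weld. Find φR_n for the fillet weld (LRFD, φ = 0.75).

E49XX → F_EXX = 490 MPa.
Effective throat t_e = 0.707 × 10 = 7.07 mm.
Total length L = 440 mm; A_we = 7.07 × 440 = 3111 mm².
F_nw = 0.6 F_EXX = 0.6 × 490 = 294 MPa.
φR_n = 0.75 × 294 × 3111 × 10⁻³ = 685.9 kN.

φR_n ≈ 686 kN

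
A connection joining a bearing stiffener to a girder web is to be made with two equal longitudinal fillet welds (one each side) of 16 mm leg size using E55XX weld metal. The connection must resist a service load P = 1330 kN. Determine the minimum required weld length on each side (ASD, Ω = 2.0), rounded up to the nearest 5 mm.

E55XX → F_EXX = 550 MPa.
Throat t_e = 0.707 × 16 = 11.31 mm.
r_n/Ω = (0.6 × 550 × 11.31) / 2.0 = 1866 N/mm = 1.866 kN/mm.
L_req = P / (r_n/Ω) = 1330 / 1.866 = 712.6 mm total.
Per side: 712.6 / 2 = 356.3 mm.
Round up → use L = 360 mm on each side.

L = 360 mm on each side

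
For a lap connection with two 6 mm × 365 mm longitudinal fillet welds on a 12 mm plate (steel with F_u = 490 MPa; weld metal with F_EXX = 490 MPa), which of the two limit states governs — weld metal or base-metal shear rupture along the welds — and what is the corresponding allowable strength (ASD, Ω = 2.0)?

R_n/Ω ≈ 455 kN (weld metal governs)

t_e = 0.707 × 6 = 4.242 mm; L = 730 mm.
Weld metal: R_n/Ω = (1/2.0) × 0.6 × 490 × 4.242 × 730 × 10⁻³ = 455.2 kN.
Base metal (shear rupture): R_n/Ω = (1/2.0) × 0.6 × 490 × 12 × 730 × 10⁻³ = 1288 kN.
Governing: weld metal.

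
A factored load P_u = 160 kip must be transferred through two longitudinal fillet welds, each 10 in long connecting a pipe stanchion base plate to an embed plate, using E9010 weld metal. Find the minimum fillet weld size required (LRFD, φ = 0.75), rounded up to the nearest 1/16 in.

w = 5/16 in

E90XX → F_EXX = 90 ksi.
Total weld length L = 20 in.
Required throat t_e = P_u / (φ × 0.6 F_EXX × L) = 160 / (0.75 × 0.6 × 90 × 20) = 0.1975 in.
Required leg w = t_e / 0.707 = 0.2794 in → use 5/16 in.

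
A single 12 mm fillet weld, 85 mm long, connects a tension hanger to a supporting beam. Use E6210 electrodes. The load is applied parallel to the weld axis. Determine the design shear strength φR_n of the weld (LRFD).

φR_n ≈ 201 kN

E62XX → F_EXX = 620 MPa.
Effective throat t_e = 0.707 × 12 = 8.484 mm.
Total length L = 85 mm; A_we = 8.484 × 85 = 721.1 mm².
F_nw = 0.6 F_EXX = 0.6 × 620 = 372 MPa.
φR_n = 0.75 × 372 × 721.1 × 10⁻³ = 201.2 kN.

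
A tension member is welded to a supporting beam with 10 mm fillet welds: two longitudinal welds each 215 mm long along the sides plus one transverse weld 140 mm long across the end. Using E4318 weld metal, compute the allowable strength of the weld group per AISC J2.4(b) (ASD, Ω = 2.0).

R_n/Ω ≈ 525 kN

E43XX → F_EXX = 430 MPa.
t_e = 0.707 × 10 = 7.07 mm.
R_nwl = 0.6 × 430 × 7.07 × 430 × 10⁻³ = 784.3 kN (longitudinal, 2 welds).
R_nwt = 0.6 × 430 × 7.07 × 140 × 10⁻³ = 255.4 kN (transverse, base value).
(i) R_nwl + R_nwt = 1040 kN; (ii) 0.85 R_nwl + 1.5 R_nwt = 1050 kN.
R_n = max = 1050 kN [governs: (ii)]; R_n/Ω = 524.9 kN.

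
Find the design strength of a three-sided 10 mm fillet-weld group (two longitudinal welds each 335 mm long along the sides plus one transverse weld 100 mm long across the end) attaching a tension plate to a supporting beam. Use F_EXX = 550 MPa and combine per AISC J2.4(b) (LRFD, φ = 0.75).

t_e = 0.707 × 10 = 7.07 mm.
R_nwl = 0.6 × 550 × 7.07 × 670 × 10⁻³ = 1563 kN (longitudinal, 2 welds).
R_nwt = 0.6 × 550 × 7.07 × 100 × 10⁻³ = 233.3 kN (transverse, base value).
(i) R_nwl + R_nwt = 1796 kN; (ii) 0.85 R_nwl + 1.5 R_nwt = 1679 kN.
R_n = max = 1796 kN [governs: (i)]; φR_n = 1347 kN.

φR_n ≈ 1350 kN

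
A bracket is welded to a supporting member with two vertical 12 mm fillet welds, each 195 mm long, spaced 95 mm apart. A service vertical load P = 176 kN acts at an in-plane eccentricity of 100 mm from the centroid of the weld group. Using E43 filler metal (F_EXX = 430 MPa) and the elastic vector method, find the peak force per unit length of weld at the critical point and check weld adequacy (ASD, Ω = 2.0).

f_max ≈ 1170 N/mm; NOT adequate

Total weld length L_w = 390 mm. Treat welds as unit-width lines.
Polar moment about centroid: J = 2[d³/12 + d(b/2)²] = 2[195³/12 + 195×47.5²] = 2116000 mm³.
Direct shear f_v = P/L_w = 176×10³ / 390 = 451.3 N/mm (vertical).
Torsion M = P·e = 176×10³ × 100 = 17600000 N·mm.
Critical point at (x, y) = (47.5, 97.5) from centroid. f_tx = M·y/J = 811.1 N/mm; f_ty = M·x/J = 395.1 N/mm.
Resultant f_max = √[f_tx² + (f_v + f_ty)²] = √[811.1² + (451.3 + 395.1)²] = 1172 N/mm.
Capacity per unit length: r_n/Ω = (1/2.0) × 0.6 × 430 × (0.707 × 12) = 1094 N/mm.
1172 > 1094 → NOT adequate.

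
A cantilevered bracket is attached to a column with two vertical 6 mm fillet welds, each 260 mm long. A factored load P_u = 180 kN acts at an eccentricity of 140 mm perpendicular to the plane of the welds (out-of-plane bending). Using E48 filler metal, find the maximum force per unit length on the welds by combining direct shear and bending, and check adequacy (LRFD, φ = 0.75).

f_max ≈ 1170 N/mm; NOT adequate

E48XX → F_EXX = 480 MPa.
L_w = 2 × 260 = 520 mm; section modulus (unit throat) S = 2 × L²/6 = 22530 mm².
Direct shear f_v = P/L_w = 180×10³/520 = 346.2 N/mm.
Moment M = P × e = 180×10³ × 140 = 25200000 N·mm; bending f_b = M/S = 1118 N/mm.
f_max = √(f_v² + f_b²) = √(346.2² + 1118²) = 1171 N/mm.
φr_n = 0.75 × 0.6 × 480 × (0.707 × 6) = 916.3 N/mm → NOT adequate.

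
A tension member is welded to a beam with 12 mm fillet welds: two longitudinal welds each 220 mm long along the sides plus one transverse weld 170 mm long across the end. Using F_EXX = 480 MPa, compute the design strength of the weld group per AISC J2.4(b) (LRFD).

t_e = 0.707 × 12 = 8.484 mm.
R_nwl = 0.6 × 480 × 8.484 × 440 × 10⁻³ = 1075 kN (longitudinal, 2 welds).
R_nwt = 0.6 × 480 × 8.484 × 170 × 10⁻³ = 415.4 kN (transverse, base value).
(i) R_nwl + R_nwt = 1490 kN; (ii) 0.85 R_nwl + 1.5 R_nwt = 1537 kN.
R_n = max = 1537 kN [governs: (ii)]; φR_n = 1153 kN.

φR_n ≈ 1150 kN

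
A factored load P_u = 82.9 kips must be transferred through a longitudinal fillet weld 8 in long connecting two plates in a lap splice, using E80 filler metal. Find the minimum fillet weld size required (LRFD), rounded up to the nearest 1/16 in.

w = 7/16 in

E80XX → F_EXX = 80 ksi.
Total weld length L = 8 in.
Required throat t_e = P_u / (φ × 0.6 F_EXX × L) = 82.9 / (0.75 × 0.6 × 80 × 8) = 0.2878 in.
Required leg w = t_e / 0.707 = 0.4071 in → use 7/16 in.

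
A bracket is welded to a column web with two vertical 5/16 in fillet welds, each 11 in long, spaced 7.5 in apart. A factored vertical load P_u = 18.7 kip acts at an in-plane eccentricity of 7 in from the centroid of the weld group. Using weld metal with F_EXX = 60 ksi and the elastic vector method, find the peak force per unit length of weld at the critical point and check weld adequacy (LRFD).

f_max ≈ 2.23 kip/in; adequate

Total weld length L_w = 22 in. Treat welds as unit-width lines.
Polar moment about centroid: J = 2[d³/12 + d(b/2)²] = 2[11³/12 + 11×3.75²] = 531.2 in³.
Direct shear f_v = P/L_w = 18.7 / 22 = 0.85 kip/in (vertical).
Torsion M = P·e = 18.7 × 7 = 130.9 kip·in.
Critical point at (x, y) = (3.75, 5.5) from centroid. f_tx = M·y/J = 1.355 kip/in; f_ty = M·x/J = 0.9241 kip/in.
Resultant f_max = √[f_tx² + (f_v + f_ty)²] = √[1.355² + (0.85 + 0.9241)²] = 2.233 kip/in.
Capacity per unit length: φr_n = 0.75 × 0.6 × 60 × (0.707 × 0.3125) = 5.965 kip/in.
2.233 ≤ 5.965 → adequate.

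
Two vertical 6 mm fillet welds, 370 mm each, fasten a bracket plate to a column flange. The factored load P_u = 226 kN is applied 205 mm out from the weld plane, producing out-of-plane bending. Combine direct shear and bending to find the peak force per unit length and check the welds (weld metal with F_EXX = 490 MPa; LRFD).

f_max ≈ 1060 N/mm; NOT adequate

L_w = 2 × 370 = 740 mm; section modulus (unit throat) S = 2 × L²/6 = 45630 mm².
Direct shear f_v = P/L_w = 226×10³/740 = 305.4 N/mm.
Moment M = P × e = 226×10³ × 205 = 46330000 N·mm; bending f_b = M/S = 1015 N/mm.
f_max = √(f_v² + f_b²) = √(305.4² + 1015²) = 1060 N/mm.
φr_n = 0.75 × 0.6 × 490 × (0.707 × 6) = 935.4 N/mm → NOT adequate.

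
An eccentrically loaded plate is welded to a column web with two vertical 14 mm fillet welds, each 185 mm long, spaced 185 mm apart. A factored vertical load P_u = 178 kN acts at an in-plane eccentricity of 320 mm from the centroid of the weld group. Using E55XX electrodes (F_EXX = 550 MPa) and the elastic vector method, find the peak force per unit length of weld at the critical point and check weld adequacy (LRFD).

Total weld length L_w = 370 mm. Treat welds as unit-width lines.
Polar moment about centroid: J = 2[d³/12 + d(b/2)²] = 2[185³/12 + 185×92.5²] = 4221000 mm³.
Direct shear f_v = P/L_w = 178×10³ / 370 = 481.1 N/mm (vertical).
Torsion M = P·e = 178×10³ × 320 = 56960000 N·mm.
Critical point at (x, y) = (92.5, 92.5) from centroid. f_tx = M·y/J = 1248 N/mm; f_ty = M·x/J = 1248 N/mm.
Resultant f_max = √[f_tx² + (f_v + f_ty)²] = √[1248² + (481.1 + 1248)²] = 2133 N/mm.
Capacity per unit length: φr_n = 0.75 × 0.6 × 550 × (0.707 × 14) = 2450 N/mm.
2133 ≤ 2450 → adequate.

f_max ≈ 2130 N/mm; adequate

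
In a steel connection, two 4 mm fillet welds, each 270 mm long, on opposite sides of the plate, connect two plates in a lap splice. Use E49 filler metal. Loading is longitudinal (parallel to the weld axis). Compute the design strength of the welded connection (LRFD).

φR_n ≈ 337 kN

E49XX → F_EXX = 490 MPa.
Effective throat t_e = 0.707 × 4 = 2.828 mm.
Total length L = 540 mm; A_we = 2.828 × 540 = 1527 mm².
F_nw = 0.6 F_EXX = 0.6 × 490 = 294 MPa.
φR_n = 0.75 × 294 × 1527 × 10⁻³ = 336.7 kN.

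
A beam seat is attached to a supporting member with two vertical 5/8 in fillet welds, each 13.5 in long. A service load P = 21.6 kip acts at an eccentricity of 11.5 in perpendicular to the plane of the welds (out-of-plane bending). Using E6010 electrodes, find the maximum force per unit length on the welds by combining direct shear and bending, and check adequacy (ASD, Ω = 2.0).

E60XX → F_EXX = 60 ksi.
L_w = 2 × 13.5 = 27 in; section modulus (unit throat) S = 2 × L²/6 = 60.75 in².
Direct shear f_v = P/L_w = 21.6/27 = 0.8 kip/in.
Moment M = P × e = 21.6 × 11.5 = 248.4 kip·in; bending f_b = M/S = 4.089 kip/in.
f_max = √(f_v² + f_b²) = √(0.8² + 4.089²) = 4.166 kip/in.
r_n/Ω = (1/2.0) × 0.6 × 60 × (0.707 × 0.625) = 7.954 kip/in → adequate.

f_max ≈ 4.17 kip/in; adequate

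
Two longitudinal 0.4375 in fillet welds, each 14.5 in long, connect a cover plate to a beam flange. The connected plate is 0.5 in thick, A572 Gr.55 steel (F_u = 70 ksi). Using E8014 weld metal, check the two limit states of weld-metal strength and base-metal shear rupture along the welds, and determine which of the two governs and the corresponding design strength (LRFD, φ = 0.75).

φR_n ≈ 323 kips (weld metal governs)

E80XX → F_EXX = 80 ksi.
t_e = 0.707 × 0.4375 = 0.3093 in; L = 29 in.
Weld metal: φR_n = 0.75 × 0.6 × 80 × 0.3093 × 29 = 322.9 kips.
Base metal (shear rupture): φR_n = 0.75 × 0.6 × 70 × 0.5 × 29 = 456.8 kips.
Governing: weld metal.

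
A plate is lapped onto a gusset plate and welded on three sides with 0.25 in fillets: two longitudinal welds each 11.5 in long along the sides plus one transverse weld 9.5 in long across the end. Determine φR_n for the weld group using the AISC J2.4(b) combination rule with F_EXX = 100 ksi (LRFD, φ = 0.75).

φR_n ≈ 269 kip

t_e = 0.707 × 0.25 = 0.1767 in.
R_nwl = 0.6 × 100 × 0.1767 × 23 = 243.9 kip (longitudinal, 2 welds).
R_nwt = 0.6 × 100 × 0.1767 × 9.5 = 100.7 kip (transverse, base value).
(i) R_nwl + R_nwt = 344.7 kip; (ii) 0.85 R_nwl + 1.5 R_nwt = 358.4 kip.
R_n = max = 358.4 kip [governs: (ii)]; φR_n = 268.8 kip.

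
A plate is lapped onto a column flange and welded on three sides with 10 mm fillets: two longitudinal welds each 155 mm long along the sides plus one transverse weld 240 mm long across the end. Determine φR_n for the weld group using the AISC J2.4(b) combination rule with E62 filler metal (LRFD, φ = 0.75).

φR_n ≈ 1230 kN

E62XX → F_EXX = 620 MPa.
t_e = 0.707 × 10 = 7.07 mm.
R_nwl = 0.6 × 620 × 7.07 × 310 × 10⁻³ = 815.3 kN (longitudinal, 2 welds).
R_nwt = 0.6 × 620 × 7.07 × 240 × 10⁻³ = 631.2 kN (transverse, base value).
(i) R_nwl + R_nwt = 1447 kN; (ii) 0.85 R_nwl + 1.5 R_nwt = 1640 kN.
R_n = max = 1640 kN [governs: (ii)]; φR_n = 1230 kN.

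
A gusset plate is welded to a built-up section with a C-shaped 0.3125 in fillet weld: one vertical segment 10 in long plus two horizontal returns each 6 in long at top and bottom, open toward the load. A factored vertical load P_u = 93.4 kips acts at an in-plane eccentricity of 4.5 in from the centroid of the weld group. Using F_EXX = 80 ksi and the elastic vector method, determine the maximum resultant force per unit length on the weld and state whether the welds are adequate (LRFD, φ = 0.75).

f_max ≈ 9.31 kip/in; NOT adequate

Total weld length L_w = 22 in. Treat welds as unit-width lines.
Centroid: x̄ = 2×6×3 / 22 = 1.636 in from the vertical weld.
Polar moment about centroid: J = I_x + I_y = [10³/12 + 2×6×5²] + [10×1.636² + 2(6³/12 + 6×1.364²)] = 468.4 in³.
Direct shear f_v = P/L_w = 93.4 / 22 = 4.245 kip/in (vertical).
Torsion M = P·e = 93.4 × 4.5 = 420.3 kip·in.
Critical point at (x, y) = (4.364, 5) from centroid. f_tx = M·y/J = 4.486 kip/in; f_ty = M·x/J = 3.915 kip/in.
Resultant f_max = √[f_tx² + (f_v + f_ty)²] = √[4.486² + (4.245 + 3.915)²] = 9.313 kip/in.
Capacity per unit length: φr_n = 0.75 × 0.6 × 80 × (0.707 × 0.3125) = 7.954 kip/in.
9.313 > 7.954 → NOT adequate.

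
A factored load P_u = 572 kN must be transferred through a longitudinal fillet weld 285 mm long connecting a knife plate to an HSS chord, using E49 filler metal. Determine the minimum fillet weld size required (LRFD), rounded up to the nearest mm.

E49XX → F_EXX = 490 MPa.
Total weld length L = 285 mm.
Required throat t_e = P_u / (φ × 0.6 F_EXX × L) = 572 / (0.75 × 0.6 × 490 × 285 × 10⁻³) = 9.102 mm.
Required leg w = t_e / 0.707 = 12.87 mm → use 13 mm.

w = 13 mm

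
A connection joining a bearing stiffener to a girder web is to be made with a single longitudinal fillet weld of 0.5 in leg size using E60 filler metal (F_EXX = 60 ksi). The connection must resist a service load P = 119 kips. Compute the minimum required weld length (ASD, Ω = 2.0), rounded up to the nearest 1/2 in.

Throat t_e = 0.707 × 0.5 = 0.3535 in.
r_n/Ω = (0.6 × 60 × 0.3535) / 2.0 = 6.363 kip/in.
L_req = P / (r_n/Ω) = 119 / 6.363 = 18.7 in total.
Round up → use L = 19 in.

L = 19 in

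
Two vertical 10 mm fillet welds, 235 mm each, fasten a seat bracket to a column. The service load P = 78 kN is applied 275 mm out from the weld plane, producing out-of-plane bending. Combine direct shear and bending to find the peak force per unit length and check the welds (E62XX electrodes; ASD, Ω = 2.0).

E62XX → F_EXX = 620 MPa.
L_w = 2 × 235 = 470 mm; section modulus (unit throat) S = 2 × L²/6 = 18410 mm².
Direct shear f_v = P/L_w = 78×10³/470 = 166 N/mm.
Moment M = P × e = 78×10³ × 275 = 21450000 N·mm; bending f_b = M/S = 1165 N/mm.
f_max = √(f_v² + f_b²) = √(166² + 1165²) = 1177 N/mm.
r_n/Ω = (1/2.0) × 0.6 × 620 × (0.707 × 10) = 1315 N/mm → adequate.

f_max ≈ 1180 N/mm; adequate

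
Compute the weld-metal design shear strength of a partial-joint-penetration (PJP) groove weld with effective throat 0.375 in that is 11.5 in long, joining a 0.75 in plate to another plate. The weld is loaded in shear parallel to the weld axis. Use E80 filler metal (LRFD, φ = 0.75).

φR_n ≈ 155 kip

E80XX → F_EXX = 80 ksi.
Effective throat (given) t_e = 0.375 in.
A_we = 0.375 × 11.5 = 4.312 in².
F_nw = 0.6 F_EXX = 48 ksi.
φR_n = 0.75 × 48 × 4.312 = 155.2 kip.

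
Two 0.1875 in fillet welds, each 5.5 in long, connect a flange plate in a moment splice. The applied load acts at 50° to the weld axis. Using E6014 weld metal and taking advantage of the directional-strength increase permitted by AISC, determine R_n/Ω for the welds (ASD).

E60XX → F_EXX = 60 ksi.
t_e = 0.707 × 0.1875 = 0.1326 in; A_we = 0.1326 × 11 = 1.458 in².
Directional factor: 1.0 + 0.5 sin^1.5(50°) = 1.335.
F_nw = 0.6 × 60 × 1.335 = 48.07 ksi.
R_n/Ω = (48.07 × 1.458) / 2.0 = 35.05 kips.

R_n/Ω ≈ 35 kips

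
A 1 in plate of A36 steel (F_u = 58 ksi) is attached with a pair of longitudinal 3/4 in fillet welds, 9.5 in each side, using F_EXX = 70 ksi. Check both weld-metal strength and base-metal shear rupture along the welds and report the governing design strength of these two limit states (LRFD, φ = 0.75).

φR_n ≈ 317 kips (weld metal governs)

t_e = 0.707 × 0.75 = 0.5302 in; L = 19 in.
Weld metal: φR_n = 0.75 × 0.6 × 70 × 0.5302 × 19 = 317.4 kips.
Base metal (shear rupture): φR_n = 0.75 × 0.6 × 58 × 1 × 19 = 495.9 kips.
Governing: weld metal.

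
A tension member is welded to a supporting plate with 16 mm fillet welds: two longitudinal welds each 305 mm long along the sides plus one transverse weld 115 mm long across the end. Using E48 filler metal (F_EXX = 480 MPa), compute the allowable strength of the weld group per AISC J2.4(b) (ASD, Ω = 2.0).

R_n/Ω ≈ 1180 kN

t_e = 0.707 × 16 = 11.31 mm.
R_nwl = 0.6 × 480 × 11.31 × 610 × 10⁻³ = 1987 kN (longitudinal, 2 welds).
R_nwt = 0.6 × 480 × 11.31 × 115 × 10⁻³ = 374.7 kN (transverse, base value).
(i) R_nwl + R_nwt = 2362 kN; (ii) 0.85 R_nwl + 1.5 R_nwt = 2251 kN.
R_n = max = 2362 kN [governs: (i)]; R_n/Ω = 1181 kN.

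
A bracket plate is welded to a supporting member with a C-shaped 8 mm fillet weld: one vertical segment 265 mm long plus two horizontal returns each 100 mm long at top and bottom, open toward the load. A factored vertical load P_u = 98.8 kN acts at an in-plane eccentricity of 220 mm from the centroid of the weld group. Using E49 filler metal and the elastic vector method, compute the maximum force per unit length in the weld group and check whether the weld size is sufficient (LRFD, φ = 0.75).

f_max ≈ 738 N/mm; adequate

E49XX → F_EXX = 490 MPa.
Total weld length L_w = 465 mm. Treat welds as unit-width lines.
Centroid: x̄ = 2×100×50 / 465 = 21.51 mm from the vertical weld.
Polar moment about centroid: J = I_x + I_y = [265³/12 + 2×100×132.5²] + [265×21.51² + 2(100³/12 + 100×28.49²)] = 5514000 mm³.
Direct shear f_v = P/L_w = 98.8×10³ / 465 = 212.5 N/mm (vertical).
Torsion M = P·e = 98.8×10³ × 220 = 21736000 N·mm.
Critical point at (x, y) = (78.49, 132.5) from centroid. f_tx = M·y/J = 522.3 N/mm; f_ty = M·x/J = 309.4 N/mm.
Resultant f_max = √[f_tx² + (f_v + f_ty)²] = √[522.3² + (212.5 + 309.4)²] = 738.4 N/mm.
Capacity per unit length: φr_n = 0.75 × 0.6 × 490 × (0.707 × 8) = 1247 N/mm.
738.4 ≤ 1247 → adequate.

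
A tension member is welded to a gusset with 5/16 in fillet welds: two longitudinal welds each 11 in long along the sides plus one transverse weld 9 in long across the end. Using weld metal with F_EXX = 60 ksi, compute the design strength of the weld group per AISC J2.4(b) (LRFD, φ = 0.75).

φR_n ≈ 192 kip

t_e = 0.707 × 0.3125 = 0.2209 in.
R_nwl = 0.6 × 60 × 0.2209 × 22 = 175 kip (longitudinal, 2 welds).
R_nwt = 0.6 × 60 × 0.2209 × 9 = 71.58 kip (transverse, base value).
(i) R_nwl + R_nwt = 246.6 kip; (ii) 0.85 R_nwl + 1.5 R_nwt = 256.1 kip.
R_n = max = 256.1 kip [governs: (ii)]; φR_n = 192.1 kip.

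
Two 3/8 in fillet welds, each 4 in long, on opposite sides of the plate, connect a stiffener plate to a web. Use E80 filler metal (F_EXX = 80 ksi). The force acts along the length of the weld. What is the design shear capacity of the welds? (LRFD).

φR_n ≈ 76.4 kip

Effective throat t_e = 0.707 × 0.375 = 0.2651 in.
Total length L = 8 in; A_we = 0.2651 × 8 = 2.121 in².
F_nw = 0.6 F_EXX = 0.6 × 80 = 48 ksi.
φR_n = 0.75 × 48 × 2.121 = 76.36 kip.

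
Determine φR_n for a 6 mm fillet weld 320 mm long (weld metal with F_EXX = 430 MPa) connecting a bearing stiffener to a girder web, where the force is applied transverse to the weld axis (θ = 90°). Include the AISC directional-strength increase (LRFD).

t_e = 0.707 × 6 = 4.242 mm; A_we = 4.242 × 320 = 1357 mm².
Directional factor: 1.0 + 0.5 sin^1.5(90°) = 1.5.
F_nw = 0.6 × 430 × 1.5 = 387 MPa.
φR_n = 0.75 × 387 × 1357 × 10⁻³ = 394 kN.

φR_n ≈ 394 kN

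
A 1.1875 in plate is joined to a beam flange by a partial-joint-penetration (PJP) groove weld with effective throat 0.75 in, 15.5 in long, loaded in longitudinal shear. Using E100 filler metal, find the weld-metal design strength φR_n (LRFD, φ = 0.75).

E100XX → F_EXX = 100 ksi.
Effective throat (given) t_e = 0.75 in.
A_we = 0.75 × 15.5 = 11.62 in².
F_nw = 0.6 F_EXX = 60 ksi.
φR_n = 0.75 × 60 × 11.62 = 523.1 kip.

φR_n ≈ 523 kip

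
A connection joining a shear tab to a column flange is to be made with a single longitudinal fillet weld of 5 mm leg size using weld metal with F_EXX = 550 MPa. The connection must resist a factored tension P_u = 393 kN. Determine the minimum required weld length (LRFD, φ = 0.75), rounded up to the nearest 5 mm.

L = 450 mm

Throat t_e = 0.707 × 5 = 3.535 mm.
φr_n = 0.75 × 0.6 × 550 × 3.535 × 10⁻³ = 0.8749 kN/mm.
L_req = P_u / φr_n = 393 / 0.8749 = 449.2 mm total.
Round up → use L = 450 mm.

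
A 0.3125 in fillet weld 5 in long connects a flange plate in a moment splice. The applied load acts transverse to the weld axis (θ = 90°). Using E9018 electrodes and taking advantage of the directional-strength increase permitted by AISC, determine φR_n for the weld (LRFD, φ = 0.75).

E90XX → F_EXX = 90 ksi.
t_e = 0.707 × 0.3125 = 0.2209 in; A_we = 0.2209 × 5 = 1.105 in².
Directional factor: 1.0 + 0.5 sin^1.5(90°) = 1.5.
F_nw = 0.6 × 90 × 1.5 = 81 ksi.
φR_n = 0.75 × 81 × 1.105 = 67.11 kips.

φR_n ≈ 67.1 kips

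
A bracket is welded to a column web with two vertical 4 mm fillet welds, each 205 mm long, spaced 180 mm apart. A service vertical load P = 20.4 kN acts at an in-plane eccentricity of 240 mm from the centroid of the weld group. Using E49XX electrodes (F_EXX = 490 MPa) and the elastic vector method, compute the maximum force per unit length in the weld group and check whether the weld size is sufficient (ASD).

Total weld length L_w = 410 mm. Treat welds as unit-width lines.
Polar moment about centroid: J = 2[d³/12 + d(b/2)²] = 2[205³/12 + 205×90²] = 4757000 mm³.
Direct shear f_v = P/L_w = 20.4×10³ / 410 = 49.76 N/mm (vertical).
Torsion M = P·e = 20.4×10³ × 240 = 4896000 N·mm.
Critical point at (x, y) = (90, 102.5) from centroid. f_tx = M·y/J = 105.5 N/mm; f_ty = M·x/J = 92.63 N/mm.
Resultant f_max = √[f_tx² + (f_v + f_ty)²] = √[105.5² + (49.76 + 92.63)²] = 177.2 N/mm.
Capacity per unit length: r_n/Ω = (1/2.0) × 0.6 × 490 × (0.707 × 4) = 415.7 N/mm.
177.2 ≤ 415.7 → adequate.

f_max ≈ 177 N/mm; adequate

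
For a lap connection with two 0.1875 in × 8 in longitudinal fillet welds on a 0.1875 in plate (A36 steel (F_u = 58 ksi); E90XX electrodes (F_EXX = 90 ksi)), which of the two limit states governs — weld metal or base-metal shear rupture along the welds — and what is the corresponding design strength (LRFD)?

t_e = 0.707 × 0.1875 = 0.1326 in; L = 16 in.
Weld metal: φR_n = 0.75 × 0.6 × 90 × 0.1326 × 16 = 85.9 kip.
Base metal (shear rupture): φR_n = 0.75 × 0.6 × 58 × 0.1875 × 16 = 78.3 kip.
Governing: base-metal shear rupture.

φR_n ≈ 78.3 kip (base-metal shear rupture governs)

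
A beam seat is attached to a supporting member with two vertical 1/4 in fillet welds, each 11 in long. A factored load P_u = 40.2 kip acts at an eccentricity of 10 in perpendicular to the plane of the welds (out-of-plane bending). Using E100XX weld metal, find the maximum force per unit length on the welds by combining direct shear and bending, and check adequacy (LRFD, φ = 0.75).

f_max ≈ 10.1 kip/in; NOT adequate

E100XX → F_EXX = 100 ksi.
L_w = 2 × 11 = 22 in; section modulus (unit throat) S = 2 × L²/6 = 40.33 in².
Direct shear f_v = P/L_w = 40.2/22 = 1.827 kip/in.
Moment M = P × e = 40.2 × 10 = 402 kip·in; bending f_b = M/S = 9.967 kip/in.
f_max = √(f_v² + f_b²) = √(1.827² + 9.967²) = 10.13 kip/in.
φr_n = 0.75 × 0.6 × 100 × (0.707 × 0.25) = 7.954 kip/in → NOT adequate.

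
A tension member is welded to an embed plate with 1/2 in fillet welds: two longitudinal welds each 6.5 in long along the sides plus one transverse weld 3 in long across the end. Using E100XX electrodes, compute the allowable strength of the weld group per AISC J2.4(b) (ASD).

E100XX → F_EXX = 100 ksi.
t_e = 0.707 × 0.5 = 0.3535 in.
R_nwl = 0.6 × 100 × 0.3535 × 13 = 275.7 kip (longitudinal, 2 welds).
R_nwt = 0.6 × 100 × 0.3535 × 3 = 63.63 kip (transverse, base value).
(i) R_nwl + R_nwt = 339.4 kip; (ii) 0.85 R_nwl + 1.5 R_nwt = 329.8 kip.
R_n = max = 339.4 kip [governs: (i)]; R_n/Ω = 169.7 kip.

R_n/Ω ≈ 170 kip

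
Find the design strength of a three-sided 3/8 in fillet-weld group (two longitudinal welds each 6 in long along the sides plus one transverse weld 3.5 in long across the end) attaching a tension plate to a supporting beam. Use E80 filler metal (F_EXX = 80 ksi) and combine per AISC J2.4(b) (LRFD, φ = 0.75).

t_e = 0.707 × 0.375 = 0.2651 in.
R_nwl = 0.6 × 80 × 0.2651 × 12 = 152.7 kips (longitudinal, 2 welds).
R_nwt = 0.6 × 80 × 0.2651 × 3.5 = 44.54 kips (transverse, base value).
(i) R_nwl + R_nwt = 197.3 kips; (ii) 0.85 R_nwl + 1.5 R_nwt = 196.6 kips.
R_n = max = 197.3 kips [governs: (i)]; φR_n = 147.9 kips.

φR_n ≈ 148 kips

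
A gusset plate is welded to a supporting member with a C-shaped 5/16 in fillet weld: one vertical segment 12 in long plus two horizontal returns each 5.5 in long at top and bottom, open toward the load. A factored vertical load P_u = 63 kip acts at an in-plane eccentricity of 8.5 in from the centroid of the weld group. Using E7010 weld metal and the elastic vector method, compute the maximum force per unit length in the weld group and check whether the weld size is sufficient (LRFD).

E70XX → F_EXX = 70 ksi.
Total weld length L_w = 23 in. Treat welds as unit-width lines.
Centroid: x̄ = 2×5.5×2.75 / 23 = 1.315 in from the vertical weld.
Polar moment about centroid: J = I_x + I_y = [12³/12 + 2×5.5×6²] + [12×1.315² + 2(5.5³/12 + 5.5×1.435²)] = 611.1 in³.
Direct shear f_v = P/L_w = 63 / 23 = 2.739 kip/in (vertical).
Torsion M = P·e = 63 × 8.5 = 535.5 kip·in.
Critical point at (x, y) = (4.185, 6) from centroid. f_tx = M·y/J = 5.257 kip/in; f_ty = M·x/J = 3.667 kip/in.
Resultant f_max = √[f_tx² + (f_v + f_ty)²] = √[5.257² + (2.739 + 3.667)²] = 8.287 kip/in.
Capacity per unit length: φr_n = 0.75 × 0.6 × 70 × (0.707 × 0.3125) = 6.96 kip/in.
8.287 > 6.96 → NOT adequate.

f_max ≈ 8.29 kip/in; NOT adequate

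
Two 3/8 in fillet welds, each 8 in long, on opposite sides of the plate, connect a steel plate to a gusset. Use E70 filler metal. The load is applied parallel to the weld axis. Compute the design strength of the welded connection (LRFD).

φR_n ≈ 134 kip

E70XX → F_EXX = 70 ksi.
Effective throat t_e = 0.707 × 0.375 = 0.2651 in.
Total length L = 16 in; A_we = 0.2651 × 16 = 4.242 in².
F_nw = 0.6 F_EXX = 0.6 × 70 = 42 ksi.
φR_n = 0.75 × 42 × 4.242 = 133.6 kip.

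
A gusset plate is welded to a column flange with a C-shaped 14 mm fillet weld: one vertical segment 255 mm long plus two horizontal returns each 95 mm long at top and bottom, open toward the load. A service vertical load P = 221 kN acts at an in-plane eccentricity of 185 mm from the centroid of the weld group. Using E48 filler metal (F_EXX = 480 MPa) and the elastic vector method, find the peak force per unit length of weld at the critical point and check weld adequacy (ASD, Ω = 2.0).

Total weld length L_w = 445 mm. Treat welds as unit-width lines.
Centroid: x̄ = 2×95×47.5 / 445 = 20.28 mm from the vertical weld.
Polar moment about centroid: J = I_x + I_y = [255³/12 + 2×95×127.5²] + [255×20.28² + 2(95³/12 + 95×27.22²)] = 4859000 mm³.
Direct shear f_v = P/L_w = 221×10³ / 445 = 496.6 N/mm (vertical).
Torsion M = P·e = 221×10³ × 185 = 40885000 N·mm.
Critical point at (x, y) = (74.72, 127.5) from centroid. f_tx = M·y/J = 1073 N/mm; f_ty = M·x/J = 628.7 N/mm.
Resultant f_max = √[f_tx² + (f_v + f_ty)²] = √[1073² + (496.6 + 628.7)²] = 1555 N/mm.
Capacity per unit length: r_n/Ω = (1/2.0) × 0.6 × 480 × (0.707 × 14) = 1425 N/mm.
1555 > 1425 → NOT adequate.

f_max ≈ 1550 N/mm; NOT adequate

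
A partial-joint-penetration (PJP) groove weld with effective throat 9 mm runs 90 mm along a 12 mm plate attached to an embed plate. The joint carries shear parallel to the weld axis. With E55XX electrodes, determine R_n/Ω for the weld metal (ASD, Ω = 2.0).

E55XX → F_EXX = 550 MPa.
Effective throat (given) t_e = 9 mm.
A_we = 9 × 90 = 810 mm².
F_nw = 0.6 F_EXX = 330 MPa.
R_n/Ω = (330 × 810) / 2.0 × 10⁻³ = 133.7 kN.

R_n/Ω ≈ 134 kN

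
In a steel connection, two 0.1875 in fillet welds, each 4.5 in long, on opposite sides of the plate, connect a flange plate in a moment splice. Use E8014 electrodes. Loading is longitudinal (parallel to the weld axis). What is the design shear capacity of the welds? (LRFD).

E80XX → F_EXX = 80 ksi.
Effective throat t_e = 0.707 × 0.1875 = 0.1326 in.
Total length L = 9 in; A_we = 0.1326 × 9 = 1.193 in².
F_nw = 0.6 F_EXX = 0.6 × 80 = 48 ksi.
φR_n = 0.75 × 48 × 1.193 = 42.95 kips.

φR_n ≈ 43 kips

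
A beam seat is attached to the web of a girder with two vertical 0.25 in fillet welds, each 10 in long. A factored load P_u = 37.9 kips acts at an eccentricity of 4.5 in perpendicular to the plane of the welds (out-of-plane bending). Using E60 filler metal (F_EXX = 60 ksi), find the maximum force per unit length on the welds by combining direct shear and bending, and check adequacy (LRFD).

f_max ≈ 5.46 kip/in; NOT adequate

L_w = 2 × 10 = 20 in; section modulus (unit throat) S = 2 × L²/6 = 33.33 in².
Direct shear f_v = P/L_w = 37.9/20 = 1.895 kip/in.
Moment M = P × e = 37.9 × 4.5 = 170.55 kip·in; bending f_b = M/S = 5.116 kip/in.
f_max = √(f_v² + f_b²) = √(1.895² + 5.116²) = 5.456 kip/in.
φr_n = 0.75 × 0.6 × 60 × (0.707 × 0.25) = 4.772 kip/in → NOT adequate.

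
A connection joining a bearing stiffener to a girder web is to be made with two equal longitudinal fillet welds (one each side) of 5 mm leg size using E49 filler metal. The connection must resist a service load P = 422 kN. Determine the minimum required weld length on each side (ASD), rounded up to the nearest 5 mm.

L = 410 mm on each side

E49XX → F_EXX = 490 MPa.
Throat t_e = 0.707 × 5 = 3.535 mm.
r_n/Ω = (0.6 × 490 × 3.535) / 2.0 = 519.6 N/mm = 0.5196 kN/mm.
L_req = P / (r_n/Ω) = 422 / 0.5196 = 812.1 mm total.
Per side: 812.1 / 2 = 406 mm.
Round up → use L = 410 mm on each side.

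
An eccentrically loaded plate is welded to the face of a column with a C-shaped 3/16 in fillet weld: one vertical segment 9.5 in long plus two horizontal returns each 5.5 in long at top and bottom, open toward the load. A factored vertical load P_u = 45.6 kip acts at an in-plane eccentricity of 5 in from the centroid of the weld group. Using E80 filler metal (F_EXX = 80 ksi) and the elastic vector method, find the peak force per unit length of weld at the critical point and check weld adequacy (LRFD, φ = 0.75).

Total weld length L_w = 20.5 in. Treat welds as unit-width lines.
Centroid: x̄ = 2×5.5×2.75 / 20.5 = 1.476 in from the vertical weld.
Polar moment about centroid: J = I_x + I_y = [9.5³/12 + 2×5.5×4.75²] + [9.5×1.476² + 2(5.5³/12 + 5.5×1.274²)] = 385.9 in³.
Direct shear f_v = P/L_w = 45.6 / 20.5 = 2.224 kip/in (vertical).
Torsion M = P·e = 45.6 × 5 = 228 kip·in.
Critical point at (x, y) = (4.024, 4.75) from centroid. f_tx = M·y/J = 2.806 kip/in; f_ty = M·x/J = 2.378 kip/in.
Resultant f_max = √[f_tx² + (f_v + f_ty)²] = √[2.806² + (2.224 + 2.378)²] = 5.39 kip/in.
Capacity per unit length: φr_n = 0.75 × 0.6 × 80 × (0.707 × 0.1875) = 4.772 kip/in.
5.39 > 4.772 → NOT adequate.

f_max ≈ 5.39 kip/in; NOT adequate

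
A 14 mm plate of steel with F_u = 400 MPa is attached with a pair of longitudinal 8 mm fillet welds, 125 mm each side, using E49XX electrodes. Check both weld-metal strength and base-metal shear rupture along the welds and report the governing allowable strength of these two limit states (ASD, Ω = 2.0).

R_n/Ω ≈ 208 kN (weld metal governs)

E49XX → F_EXX = 490 MPa.
t_e = 0.707 × 8 = 5.656 mm; L = 250 mm.
Weld metal: R_n/Ω = (1/2.0) × 0.6 × 490 × 5.656 × 250 × 10⁻³ = 207.9 kN.
Base metal (shear rupture): R_n/Ω = (1/2.0) × 0.6 × 400 × 14 × 250 × 10⁻³ = 420 kN.
Governing: weld metal.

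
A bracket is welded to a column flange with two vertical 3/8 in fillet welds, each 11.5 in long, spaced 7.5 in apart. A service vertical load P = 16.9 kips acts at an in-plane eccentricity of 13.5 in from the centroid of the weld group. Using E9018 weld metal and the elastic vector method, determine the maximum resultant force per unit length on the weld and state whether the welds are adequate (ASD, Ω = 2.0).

f_max ≈ 3.18 kip/in; adequate

E90XX → F_EXX = 90 ksi.
Total weld length L_w = 23 in. Treat welds as unit-width lines.
Polar moment about centroid: J = 2[d³/12 + d(b/2)²] = 2[11.5³/12 + 11.5×3.75²] = 576.9 in³.
Direct shear f_v = P/L_w = 16.9 / 23 = 0.7348 kip/in (vertical).
Torsion M = P·e = 16.9 × 13.5 = 228.15 kip·in.
Critical point at (x, y) = (3.75, 5.75) from centroid. f_tx = M·y/J = 2.274 kip/in; f_ty = M·x/J = 1.483 kip/in.
Resultant f_max = √[f_tx² + (f_v + f_ty)²] = √[2.274² + (0.7348 + 1.483)²] = 3.176 kip/in.
Capacity per unit length: r_n/Ω = (1/2.0) × 0.6 × 90 × (0.707 × 0.375) = 7.158 kip/in.
3.176 ≤ 7.158 → adequate.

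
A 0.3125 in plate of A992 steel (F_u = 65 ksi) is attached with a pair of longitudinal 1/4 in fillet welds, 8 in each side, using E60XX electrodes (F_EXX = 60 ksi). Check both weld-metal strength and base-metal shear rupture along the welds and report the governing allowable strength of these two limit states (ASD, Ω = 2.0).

t_e = 0.707 × 0.25 = 0.1767 in; L = 16 in.
Weld metal: R_n/Ω = (1/2.0) × 0.6 × 60 × 0.1767 × 16 = 50.9 kip.
Base metal (shear rupture): R_n/Ω = (1/2.0) × 0.6 × 65 × 0.3125 × 16 = 97.5 kip.
Governing: weld metal.

R_n/Ω ≈ 50.9 kip (weld metal governs)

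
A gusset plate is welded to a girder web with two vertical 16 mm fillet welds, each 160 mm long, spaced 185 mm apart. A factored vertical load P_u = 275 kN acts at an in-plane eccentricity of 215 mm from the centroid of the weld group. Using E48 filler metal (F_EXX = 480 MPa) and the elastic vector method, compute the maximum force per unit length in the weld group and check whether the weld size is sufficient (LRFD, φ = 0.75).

Total weld length L_w = 320 mm. Treat welds as unit-width lines.
Polar moment about centroid: J = 2[d³/12 + d(b/2)²] = 2[160³/12 + 160×92.5²] = 3421000 mm³.
Direct shear f_v = P/L_w = 275×10³ / 320 = 859.4 N/mm (vertical).
Torsion M = P·e = 275×10³ × 215 = 59125000 N·mm.
Critical point at (x, y) = (92.5, 80) from centroid. f_tx = M·y/J = 1383 N/mm; f_ty = M·x/J = 1599 N/mm.
Resultant f_max = √[f_tx² + (f_v + f_ty)²] = √[1383² + (859.4 + 1599)²] = 2820 N/mm.
Capacity per unit length: φr_n = 0.75 × 0.6 × 480 × (0.707 × 16) = 2443 N/mm.
2820 > 2443 → NOT adequate.

f_max ≈ 2820 N/mm; NOT adequate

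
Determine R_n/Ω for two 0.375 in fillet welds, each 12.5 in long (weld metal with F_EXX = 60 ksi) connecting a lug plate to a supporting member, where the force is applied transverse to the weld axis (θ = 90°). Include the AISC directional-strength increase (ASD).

R_n/Ω ≈ 179 kips

t_e = 0.707 × 0.375 = 0.2651 in; A_we = 0.2651 × 25 = 6.628 in².
Directional factor: 1.0 + 0.5 sin^1.5(90°) = 1.5.
F_nw = 0.6 × 60 × 1.5 = 54 ksi.
R_n/Ω = (54 × 6.628) / 2.0 = 179 kips.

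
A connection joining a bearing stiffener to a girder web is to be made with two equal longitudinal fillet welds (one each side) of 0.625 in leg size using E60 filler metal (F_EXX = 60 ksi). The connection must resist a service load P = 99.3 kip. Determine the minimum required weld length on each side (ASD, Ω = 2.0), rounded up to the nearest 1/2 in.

Throat t_e = 0.707 × 0.625 = 0.4419 in.
r_n/Ω = (0.6 × 60 × 0.4419) / 2.0 = 7.954 kip/in.
L_req = P / (r_n/Ω) = 99.3 / 7.954 = 12.48 in total.
Per side: 12.48 / 2 = 6.242 in.
Round up → use L = 6.5 in on each side.

L = 6.5 in on each side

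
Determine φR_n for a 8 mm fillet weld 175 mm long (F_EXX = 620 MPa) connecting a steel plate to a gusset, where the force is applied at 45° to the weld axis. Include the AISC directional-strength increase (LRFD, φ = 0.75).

t_e = 0.707 × 8 = 5.656 mm; A_we = 5.656 × 175 = 989.8 mm².
Directional factor: 1.0 + 0.5 sin^1.5(45°) = 1.297.
F_nw = 0.6 × 620 × 1.297 = 482.6 MPa.
φR_n = 0.75 × 482.6 × 989.8 × 10⁻³ = 358.3 kN.

φR_n ≈ 358 kN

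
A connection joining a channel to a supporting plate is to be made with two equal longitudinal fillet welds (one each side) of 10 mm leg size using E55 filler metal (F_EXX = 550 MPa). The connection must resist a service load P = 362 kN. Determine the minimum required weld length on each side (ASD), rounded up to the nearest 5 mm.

L = 160 mm on each side

Throat t_e = 0.707 × 10 = 7.07 mm.
r_n/Ω = (0.6 × 550 × 7.07) / 2.0 = 1167 N/mm = 1.167 kN/mm.
L_req = P / (r_n/Ω) = 362 / 1.167 = 310.3 mm total.
Per side: 310.3 / 2 = 155.2 mm.
Round up → use L = 160 mm on each side.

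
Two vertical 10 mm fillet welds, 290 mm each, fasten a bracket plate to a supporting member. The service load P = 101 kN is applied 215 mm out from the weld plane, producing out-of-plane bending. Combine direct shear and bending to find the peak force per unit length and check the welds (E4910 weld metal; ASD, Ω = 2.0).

f_max ≈ 794 N/mm; adequate

E49XX → F_EXX = 490 MPa.
L_w = 2 × 290 = 580 mm; section modulus (unit throat) S = 2 × L²/6 = 28030 mm².
Direct shear f_v = P/L_w = 101×10³/580 = 174.1 N/mm.
Moment M = P × e = 101×10³ × 215 = 21715000 N·mm; bending f_b = M/S = 774.6 N/mm.
f_max = √(f_v² + f_b²) = √(174.1² + 774.6²) = 793.9 N/mm.
r_n/Ω = (1/2.0) × 0.6 × 490 × (0.707 × 10) = 1039 N/mm → adequate.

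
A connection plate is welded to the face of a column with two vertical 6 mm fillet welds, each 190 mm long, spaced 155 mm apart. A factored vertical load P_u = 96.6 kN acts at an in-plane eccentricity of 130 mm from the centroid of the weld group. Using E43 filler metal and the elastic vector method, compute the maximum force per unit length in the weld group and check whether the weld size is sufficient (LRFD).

f_max ≈ 641 N/mm; adequate

E43XX → F_EXX = 430 MPa.
Total weld length L_w = 380 mm. Treat welds as unit-width lines.
Polar moment about centroid: J = 2[d³/12 + d(b/2)²] = 2[190³/12 + 190×77.5²] = 3426000 mm³.
Direct shear f_v = P/L_w = 96.6×10³ / 380 = 254.2 N/mm (vertical).
Torsion M = P·e = 96.6×10³ × 130 = 12558000 N·mm.
Critical point at (x, y) = (77.5, 95) from centroid. f_tx = M·y/J = 348.3 N/mm; f_ty = M·x/J = 284.1 N/mm.
Resultant f_max = √[f_tx² + (f_v + f_ty)²] = √[348.3² + (254.2 + 284.1)²] = 641.2 N/mm.
Capacity per unit length: φr_n = 0.75 × 0.6 × 430 × (0.707 × 6) = 820.8 N/mm.
641.2 ≤ 820.8 → adequate.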